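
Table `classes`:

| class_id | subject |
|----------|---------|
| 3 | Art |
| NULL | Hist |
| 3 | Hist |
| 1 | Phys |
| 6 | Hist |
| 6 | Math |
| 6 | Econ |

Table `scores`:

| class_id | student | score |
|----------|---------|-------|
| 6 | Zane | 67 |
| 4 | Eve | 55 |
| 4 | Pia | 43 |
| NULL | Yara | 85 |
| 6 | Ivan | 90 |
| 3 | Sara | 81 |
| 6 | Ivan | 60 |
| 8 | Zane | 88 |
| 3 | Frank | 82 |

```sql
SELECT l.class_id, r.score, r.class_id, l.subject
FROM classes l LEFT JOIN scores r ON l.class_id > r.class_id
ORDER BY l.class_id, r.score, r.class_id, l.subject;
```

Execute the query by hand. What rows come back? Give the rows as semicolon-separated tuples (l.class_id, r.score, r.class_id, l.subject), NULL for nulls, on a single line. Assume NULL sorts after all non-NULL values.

LEFT JOIN keeps every row from `classes`; unmatched rows get NULL for `scores`'s columns.
Matching on l.class_id > r.class_id. A NULL in a compared column never satisfies the condition.
- l row (class_id=3): no match → kept, r columns NULL.
- l row (class_id=NULL): no match → kept, r columns NULL.
- l row (class_id=3): no match → kept, r columns NULL.
- l row (class_id=1): no match → kept, r columns NULL.
- l row (class_id=6): matches 4 r row(s) → 4 output row(s).
- l row (class_id=6): matches 4 r row(s) → 4 output row(s).
- l row (class_id=6): matches 4 r row(s) → 4 output row(s).

(1, NULL, NULL, Phys); (3, NULL, NULL, Art); (3, NULL, NULL, Hist); (6, 43, 4, Econ); (6, 43, 4, Hist); (6, 43, 4, Math); (6, 55, 4, Econ); (6, 55, 4, Hist); (6, 55, 4, Math); (6, 81, 3, Econ); (6, 81, 3, Hist); (6, 81, 3, Math); (6, 82, 3, Econ); (6, 82, 3, Hist); (6, 82, 3, Math); (NULL, NULL, NULL, Hist)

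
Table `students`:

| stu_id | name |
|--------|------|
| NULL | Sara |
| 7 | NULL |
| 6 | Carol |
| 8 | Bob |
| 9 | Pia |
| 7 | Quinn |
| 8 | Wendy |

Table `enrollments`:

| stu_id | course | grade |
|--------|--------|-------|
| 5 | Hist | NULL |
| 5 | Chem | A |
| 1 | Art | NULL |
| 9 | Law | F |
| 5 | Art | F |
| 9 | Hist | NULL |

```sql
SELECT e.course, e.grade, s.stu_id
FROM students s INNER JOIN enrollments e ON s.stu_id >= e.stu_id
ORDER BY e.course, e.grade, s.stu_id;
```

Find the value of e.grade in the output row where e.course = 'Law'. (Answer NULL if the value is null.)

F

INNER JOIN keeps only pairs where the ON condition holds.
Matching on s.stu_id >= e.stu_id. A NULL in a compared column never satisfies the condition.
- s (stu_id=NULL) has no partner → excluded.
- s (stu_id=7) pairs with 4 row(s) of e.
- s (stu_id=6) pairs with 4 row(s) of e.
- s (stu_id=8) pairs with 4 row(s) of e.
- s (stu_id=9) pairs with 6 row(s) of e.
- s (stu_id=7) pairs with 4 row(s) of e.
- s (stu_id=8) pairs with 4 row(s) of e.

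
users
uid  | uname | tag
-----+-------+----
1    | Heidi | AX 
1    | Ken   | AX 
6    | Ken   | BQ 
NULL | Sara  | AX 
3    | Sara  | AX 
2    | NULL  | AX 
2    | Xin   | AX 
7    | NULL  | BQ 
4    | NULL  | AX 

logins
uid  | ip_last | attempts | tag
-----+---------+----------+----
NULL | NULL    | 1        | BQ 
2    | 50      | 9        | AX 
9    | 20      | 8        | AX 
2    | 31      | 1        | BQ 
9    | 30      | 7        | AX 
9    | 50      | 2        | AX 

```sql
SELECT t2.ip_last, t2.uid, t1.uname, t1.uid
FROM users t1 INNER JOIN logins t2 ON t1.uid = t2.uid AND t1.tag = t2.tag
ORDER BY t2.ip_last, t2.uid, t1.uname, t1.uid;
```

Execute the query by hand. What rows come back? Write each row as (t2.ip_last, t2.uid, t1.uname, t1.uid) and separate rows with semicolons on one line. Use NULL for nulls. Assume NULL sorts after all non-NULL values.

(50, 2, Xin, 2); (50, 2, NULL, 2)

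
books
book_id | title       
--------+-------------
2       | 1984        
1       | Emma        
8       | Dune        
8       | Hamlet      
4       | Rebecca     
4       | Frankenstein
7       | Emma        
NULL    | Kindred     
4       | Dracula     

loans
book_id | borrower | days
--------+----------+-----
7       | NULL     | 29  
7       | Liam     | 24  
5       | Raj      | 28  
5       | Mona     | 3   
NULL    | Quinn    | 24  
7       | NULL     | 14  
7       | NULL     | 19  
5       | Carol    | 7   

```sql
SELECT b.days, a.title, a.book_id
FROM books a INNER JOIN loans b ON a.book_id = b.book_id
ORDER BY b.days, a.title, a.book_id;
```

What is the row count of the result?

INNER JOIN keeps only pairs where the ON condition holds.
Matching on a.book_id = b.book_id. A NULL in a compared column never satisfies the condition.
- a[0] book_id=2 → no match; dropped.
- a[1] book_id=1 → no match; dropped.
- a[2] book_id=8 → no match; dropped.
- a[3] book_id=8 → no match; dropped.
- a[4] book_id=4 → no match; dropped.
- a[5] book_id=4 → no match; dropped.
- a[6] book_id=7 → 4 match(es) in b → 4 row(s).
- a[7] book_id=NULL → no match; dropped.
- a[8] book_id=4 → no match; dropped.
Total: 4 rows.

4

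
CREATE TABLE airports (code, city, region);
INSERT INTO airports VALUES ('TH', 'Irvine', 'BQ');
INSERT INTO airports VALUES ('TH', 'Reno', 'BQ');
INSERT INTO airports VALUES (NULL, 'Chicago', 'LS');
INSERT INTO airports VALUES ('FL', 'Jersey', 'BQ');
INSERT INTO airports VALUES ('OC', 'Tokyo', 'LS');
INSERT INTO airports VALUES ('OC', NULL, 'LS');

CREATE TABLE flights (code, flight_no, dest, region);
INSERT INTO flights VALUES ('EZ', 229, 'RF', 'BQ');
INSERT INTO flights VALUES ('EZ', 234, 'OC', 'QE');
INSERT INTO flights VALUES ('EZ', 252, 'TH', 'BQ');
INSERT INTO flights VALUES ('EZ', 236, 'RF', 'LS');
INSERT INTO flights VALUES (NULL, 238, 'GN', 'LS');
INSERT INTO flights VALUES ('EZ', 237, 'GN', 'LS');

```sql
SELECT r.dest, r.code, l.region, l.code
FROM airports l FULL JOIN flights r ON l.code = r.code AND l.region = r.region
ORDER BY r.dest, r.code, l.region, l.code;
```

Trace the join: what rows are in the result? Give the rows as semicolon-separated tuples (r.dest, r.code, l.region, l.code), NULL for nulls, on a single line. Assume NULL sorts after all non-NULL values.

FULL OUTER JOIN keeps every row from both sides; unmatched rows get NULL for the other side's columns.
Matching on l.code = r.code AND l.region = r.region. A NULL in a compared column never satisfies the condition.
- l row (code=TH, region=BQ): no match → kept, r columns NULL.
- l row (code=TH, region=BQ): no match → kept, r columns NULL.
- l row (code=NULL, region=LS): no match → kept, r columns NULL.
- l row (code=FL, region=BQ): no match → kept, r columns NULL.
- l row (code=OC, region=LS): no match → kept, r columns NULL.
- l row (code=OC, region=LS): no match → kept, r columns NULL.
- 6 r row(s) had no l match → kept, l columns NULL.

(GN, EZ, NULL, NULL); (GN, NULL, NULL, NULL); (OC, EZ, NULL, NULL); (RF, EZ, NULL, NULL); (RF, EZ, NULL, NULL); (TH, EZ, NULL, NULL); (NULL, NULL, BQ, FL); (NULL, NULL, BQ, TH); (NULL, NULL, BQ, TH); (NULL, NULL, LS, OC); (NULL, NULL, LS, OC); (NULL, NULL, LS, NULL)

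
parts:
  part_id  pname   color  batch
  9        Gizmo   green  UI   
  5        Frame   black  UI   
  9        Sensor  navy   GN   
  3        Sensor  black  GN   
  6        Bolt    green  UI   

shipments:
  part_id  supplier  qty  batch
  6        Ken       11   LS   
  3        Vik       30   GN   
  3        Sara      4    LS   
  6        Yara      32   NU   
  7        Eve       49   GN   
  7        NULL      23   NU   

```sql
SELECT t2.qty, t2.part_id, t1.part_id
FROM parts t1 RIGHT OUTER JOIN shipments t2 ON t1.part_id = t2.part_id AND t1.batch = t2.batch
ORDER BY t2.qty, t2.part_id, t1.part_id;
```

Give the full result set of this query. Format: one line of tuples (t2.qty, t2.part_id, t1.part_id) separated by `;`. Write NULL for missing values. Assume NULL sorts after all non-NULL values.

RIGHT JOIN keeps every row from `shipments`; unmatched rows get NULL for `parts`'s columns.
Matching on t1.part_id = t2.part_id AND t1.batch = t2.batch.
- t1[0] part_id=9, batch=UI → no match.
- t1[1] part_id=5, batch=UI → no match.
- t1[2] part_id=9, batch=GN → no match.
- t1[3] part_id=3, batch=GN → 1 match(es) in t2 → 1 row(s).
- t1[4] part_id=6, batch=UI → no match.
- 5 row(s) from t2 found no t1 partner → padded with NULL.
After projecting and ordering:
t2.qty | t2.part_id | t1.part_id
4 | 3 | NULL
11 | 6 | NULL
23 | 7 | NULL
30 | 3 | 3
32 | 6 | NULL
49 | 7 | NULL

(4, 3, NULL); (11, 6, NULL); (23, 7, NULL); (30, 3, 3); (32, 6, NULL); (49, 7, NULL)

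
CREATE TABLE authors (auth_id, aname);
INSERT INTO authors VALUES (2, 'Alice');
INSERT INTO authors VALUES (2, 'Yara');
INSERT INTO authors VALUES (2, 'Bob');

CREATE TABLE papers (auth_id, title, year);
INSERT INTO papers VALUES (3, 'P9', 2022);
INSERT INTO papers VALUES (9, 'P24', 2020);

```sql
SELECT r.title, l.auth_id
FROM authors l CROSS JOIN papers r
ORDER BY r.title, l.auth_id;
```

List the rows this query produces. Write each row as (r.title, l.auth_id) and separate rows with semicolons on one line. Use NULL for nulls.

CROSS JOIN pairs every row of `authors` with every row of `papers`: 3 × 2 = 6 rows.
After projecting and ordering:
r.title | l.auth_id
P24 | 2
P24 | 2
P24 | 2
P9 | 2
P9 | 2
P9 | 2

(P24, 2); (P24, 2); (P24, 2); (P9, 2); (P9, 2); (P9, 2)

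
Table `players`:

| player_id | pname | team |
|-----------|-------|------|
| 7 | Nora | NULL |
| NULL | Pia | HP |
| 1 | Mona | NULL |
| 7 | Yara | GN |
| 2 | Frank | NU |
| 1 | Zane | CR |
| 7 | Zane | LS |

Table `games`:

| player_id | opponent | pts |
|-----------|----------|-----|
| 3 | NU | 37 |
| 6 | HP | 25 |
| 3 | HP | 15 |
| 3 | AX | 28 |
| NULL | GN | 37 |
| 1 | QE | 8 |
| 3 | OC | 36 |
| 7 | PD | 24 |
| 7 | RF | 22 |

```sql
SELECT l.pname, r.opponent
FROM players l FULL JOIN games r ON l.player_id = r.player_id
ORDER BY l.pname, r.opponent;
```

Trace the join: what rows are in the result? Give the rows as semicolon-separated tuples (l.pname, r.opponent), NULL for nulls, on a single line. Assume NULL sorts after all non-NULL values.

(Frank, NULL); (Mona, QE); (Nora, PD); (Nora, RF); (Pia, NULL); (Yara, PD); (Yara, RF); (Zane, PD); (Zane, QE); (Zane, RF); (NULL, AX); (NULL, GN); (NULL, HP); (NULL, HP); (NULL, NU); (NULL, OC)

FULL OUTER JOIN keeps every row from both sides; unmatched rows get NULL for the other side's columns.
Matching on l.player_id = r.player_id. A NULL in a compared column never satisfies the condition.
- l (player_id=7) pairs with 2 row(s) of r.
- l (player_id=NULL) has no partner → padded with NULL.
- l (player_id=1) pairs with 1 row(s) of r.
- l (player_id=7) pairs with 2 row(s) of r.
- l (player_id=2) has no partner → padded with NULL.
- l (player_id=1) pairs with 1 row(s) of r.
- l (player_id=7) pairs with 2 row(s) of r.
- 6 row(s) from r found no l partner → padded with NULL.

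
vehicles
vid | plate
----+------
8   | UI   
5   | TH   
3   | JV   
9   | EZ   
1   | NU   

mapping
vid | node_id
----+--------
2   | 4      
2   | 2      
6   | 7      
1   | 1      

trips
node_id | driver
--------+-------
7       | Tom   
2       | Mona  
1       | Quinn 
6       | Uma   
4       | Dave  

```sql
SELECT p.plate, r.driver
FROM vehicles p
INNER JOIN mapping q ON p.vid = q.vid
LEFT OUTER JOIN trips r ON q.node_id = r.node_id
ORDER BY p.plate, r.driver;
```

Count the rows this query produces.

Evaluate left to right. First `vehicles p INNER JOIN mapping q` on vid: 1 row(s).
Then LEFT JOIN `trips r` on node_id: each of those 1 rows is kept; rows whose q.node_id has no match in r get NULL for r's columns.
Result: 1 row(s).

1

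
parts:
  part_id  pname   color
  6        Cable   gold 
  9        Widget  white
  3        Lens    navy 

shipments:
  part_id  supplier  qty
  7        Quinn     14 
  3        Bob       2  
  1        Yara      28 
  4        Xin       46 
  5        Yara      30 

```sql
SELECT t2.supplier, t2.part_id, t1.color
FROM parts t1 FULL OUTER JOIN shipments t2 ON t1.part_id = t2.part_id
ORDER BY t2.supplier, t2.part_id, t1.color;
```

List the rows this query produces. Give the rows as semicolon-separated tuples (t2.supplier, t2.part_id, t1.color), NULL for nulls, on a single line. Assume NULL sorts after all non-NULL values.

(Bob, 3, navy); (Quinn, 7, NULL); (Xin, 4, NULL); (Yara, 1, NULL); (Yara, 5, NULL); (NULL, NULL, gold); (NULL, NULL, white)

FULL OUTER JOIN keeps every row from both sides; unmatched rows get NULL for the other side's columns.
Matching on t1.part_id = t2.part_id.
Matched pairs: 1; unmatched t1 rows kept: 2; unmatched t2 rows kept: 4.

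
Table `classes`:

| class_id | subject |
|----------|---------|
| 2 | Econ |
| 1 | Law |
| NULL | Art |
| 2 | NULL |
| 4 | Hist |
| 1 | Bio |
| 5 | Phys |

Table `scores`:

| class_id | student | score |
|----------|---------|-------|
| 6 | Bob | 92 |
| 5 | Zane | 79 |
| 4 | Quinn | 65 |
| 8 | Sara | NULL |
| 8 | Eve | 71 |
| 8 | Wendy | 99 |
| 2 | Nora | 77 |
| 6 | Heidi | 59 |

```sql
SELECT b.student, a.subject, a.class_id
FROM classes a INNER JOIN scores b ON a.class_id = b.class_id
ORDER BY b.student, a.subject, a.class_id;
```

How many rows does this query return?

4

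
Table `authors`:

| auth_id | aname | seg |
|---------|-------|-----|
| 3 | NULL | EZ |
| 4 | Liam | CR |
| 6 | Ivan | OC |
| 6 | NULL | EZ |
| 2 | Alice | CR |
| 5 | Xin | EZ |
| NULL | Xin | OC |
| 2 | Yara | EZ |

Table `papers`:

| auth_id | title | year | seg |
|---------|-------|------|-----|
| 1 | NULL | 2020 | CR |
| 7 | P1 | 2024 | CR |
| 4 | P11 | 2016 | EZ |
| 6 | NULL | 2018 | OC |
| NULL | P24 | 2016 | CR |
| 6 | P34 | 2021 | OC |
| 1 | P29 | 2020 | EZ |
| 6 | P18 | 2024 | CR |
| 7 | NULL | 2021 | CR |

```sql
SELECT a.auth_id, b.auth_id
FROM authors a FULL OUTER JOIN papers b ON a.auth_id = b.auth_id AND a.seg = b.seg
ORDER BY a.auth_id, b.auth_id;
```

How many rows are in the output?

16

FULL OUTER JOIN keeps every row from both sides; unmatched rows get NULL for the other side's columns.
Matching on a.auth_id = b.auth_id AND a.seg = b.seg. A NULL in a compared column never satisfies the condition.
- a[0] auth_id=3, seg=EZ → no match; kept with NULLs on the b side.
- a[1] auth_id=4, seg=CR → no match; kept with NULLs on the b side.
- a[2] auth_id=6, seg=OC → 2 match(es) in b → 2 row(s).
- a[3] auth_id=6, seg=EZ → no match; kept with NULLs on the b side.
- a[4] auth_id=2, seg=CR → no match; kept with NULLs on the b side.
- a[5] auth_id=5, seg=EZ → no match; kept with NULLs on the b side.
- a[6] auth_id=NULL, seg=OC → no match; kept with NULLs on the b side.
- a[7] auth_id=2, seg=EZ → no match; kept with NULLs on the b side.
- 7 row(s) from b found no a partner → padded with NULL.
Total: 2 matched + 14 padded = 16 rows.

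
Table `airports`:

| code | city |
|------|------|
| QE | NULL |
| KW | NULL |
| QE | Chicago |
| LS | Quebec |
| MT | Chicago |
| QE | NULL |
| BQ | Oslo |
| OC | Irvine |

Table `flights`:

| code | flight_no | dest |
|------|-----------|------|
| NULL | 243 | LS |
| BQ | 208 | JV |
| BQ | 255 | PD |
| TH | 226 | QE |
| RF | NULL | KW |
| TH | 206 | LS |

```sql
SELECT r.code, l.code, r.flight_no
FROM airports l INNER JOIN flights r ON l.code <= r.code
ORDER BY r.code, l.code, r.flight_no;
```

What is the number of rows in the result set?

26

INNER JOIN keeps only pairs where the ON condition holds.
Matching on l.code <= r.code. A NULL in a compared column never satisfies the condition.
Matched pairs: 26.
Total: 26 rows.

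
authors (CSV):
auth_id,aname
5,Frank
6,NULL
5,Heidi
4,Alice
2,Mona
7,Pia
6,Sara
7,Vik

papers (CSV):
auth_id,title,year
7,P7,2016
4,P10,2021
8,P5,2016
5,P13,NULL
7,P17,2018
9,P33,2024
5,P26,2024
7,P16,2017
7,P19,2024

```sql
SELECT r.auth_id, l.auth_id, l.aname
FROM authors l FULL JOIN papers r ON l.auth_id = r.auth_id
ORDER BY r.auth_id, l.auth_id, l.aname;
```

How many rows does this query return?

18

FULL OUTER JOIN keeps every row from both sides; unmatched rows get NULL for the other side's columns.
Matching on l.auth_id = r.auth_id.
- auth_id=5: 2 matching r row(s), so 2 row(s) emitted.
- auth_id=6: no r row matches, row kept with r columns NULL.
- auth_id=5: 2 matching r row(s), so 2 row(s) emitted.
- auth_id=4: 1 matching r row(s), so 1 row(s) emitted.
- auth_id=2: no r row matches, row kept with r columns NULL.
- auth_id=7: 4 matching r row(s), so 4 row(s) emitted.
- auth_id=6: no r row matches, row kept with r columns NULL.
- auth_id=7: 4 matching r row(s), so 4 row(s) emitted.
- 2 row(s) from r found no l partner → padded with NULL.
Total: 13 matched + 5 padded = 18 rows.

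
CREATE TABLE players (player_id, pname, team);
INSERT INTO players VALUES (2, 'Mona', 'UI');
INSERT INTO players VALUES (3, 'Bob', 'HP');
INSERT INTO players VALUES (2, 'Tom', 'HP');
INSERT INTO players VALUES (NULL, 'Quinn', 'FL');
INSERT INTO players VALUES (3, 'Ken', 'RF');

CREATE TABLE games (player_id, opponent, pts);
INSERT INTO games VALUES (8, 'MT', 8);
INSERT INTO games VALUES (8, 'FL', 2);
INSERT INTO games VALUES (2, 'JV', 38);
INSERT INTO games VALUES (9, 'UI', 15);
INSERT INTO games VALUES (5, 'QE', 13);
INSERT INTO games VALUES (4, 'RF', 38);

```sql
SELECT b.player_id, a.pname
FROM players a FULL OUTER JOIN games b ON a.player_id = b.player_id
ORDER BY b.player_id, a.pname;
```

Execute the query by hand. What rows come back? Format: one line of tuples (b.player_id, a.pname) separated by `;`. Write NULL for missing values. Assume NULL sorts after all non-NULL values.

FULL OUTER JOIN keeps every row from both sides; unmatched rows get NULL for the other side's columns.
Matching on a.player_id = b.player_id. A NULL in a compared column never satisfies the condition.
Matched pairs: 2; unmatched a rows kept: 3; unmatched b rows kept: 5.

(2, Mona); (2, Tom); (4, NULL); (5, NULL); (8, NULL); (8, NULL); (9, NULL); (NULL, Bob); (NULL, Ken); (NULL, Quinn)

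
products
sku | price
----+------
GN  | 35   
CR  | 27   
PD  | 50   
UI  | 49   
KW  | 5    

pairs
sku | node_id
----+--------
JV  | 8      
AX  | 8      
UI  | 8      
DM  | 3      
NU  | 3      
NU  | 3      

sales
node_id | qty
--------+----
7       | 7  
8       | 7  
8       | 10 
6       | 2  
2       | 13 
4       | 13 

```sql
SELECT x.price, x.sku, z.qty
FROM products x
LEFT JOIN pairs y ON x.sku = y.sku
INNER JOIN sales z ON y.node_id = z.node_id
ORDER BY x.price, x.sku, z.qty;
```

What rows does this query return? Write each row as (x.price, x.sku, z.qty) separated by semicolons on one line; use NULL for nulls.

Evaluate left to right. First `products x LEFT JOIN pairs y` on sku: 5 row(s).
Then INNER JOIN `sales z` on node_id: keep only rows whose y.node_id appears in z.

(49, UI, 7); (49, UI, 10)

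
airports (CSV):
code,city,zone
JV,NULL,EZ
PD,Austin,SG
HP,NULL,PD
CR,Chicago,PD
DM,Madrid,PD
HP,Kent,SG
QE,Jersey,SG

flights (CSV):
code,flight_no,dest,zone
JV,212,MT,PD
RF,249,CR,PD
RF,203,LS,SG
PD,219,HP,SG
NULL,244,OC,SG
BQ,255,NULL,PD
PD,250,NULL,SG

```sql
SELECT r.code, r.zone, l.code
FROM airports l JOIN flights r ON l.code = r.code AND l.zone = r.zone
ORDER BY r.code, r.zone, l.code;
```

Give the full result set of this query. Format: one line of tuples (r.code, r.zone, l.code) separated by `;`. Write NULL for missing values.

(PD, SG, PD); (PD, SG, PD)

INNER JOIN keeps only pairs where the ON condition holds.
Matching on l.code = r.code AND l.zone = r.zone. A NULL in a compared column never satisfies the condition.
Matched pairs: 2.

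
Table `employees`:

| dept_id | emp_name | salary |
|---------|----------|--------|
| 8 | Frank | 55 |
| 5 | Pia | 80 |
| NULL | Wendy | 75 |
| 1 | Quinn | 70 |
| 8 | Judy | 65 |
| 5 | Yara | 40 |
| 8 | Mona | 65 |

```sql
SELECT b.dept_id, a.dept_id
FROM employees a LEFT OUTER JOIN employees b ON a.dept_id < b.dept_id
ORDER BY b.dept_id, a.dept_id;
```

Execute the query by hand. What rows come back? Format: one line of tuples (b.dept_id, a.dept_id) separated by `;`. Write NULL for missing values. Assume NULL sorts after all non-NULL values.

LEFT JOIN keeps every row from `employees a`; unmatched rows get NULL for `employees b`'s columns.
Matching on a.dept_id < b.dept_id. A NULL in a compared column never satisfies the condition.
- a (dept_id=8) has no partner → padded with NULL.
- a (dept_id=5) pairs with 3 row(s) of b.
- a (dept_id=NULL) has no partner → padded with NULL.
- a (dept_id=1) pairs with 5 row(s) of b.
- a (dept_id=8) has no partner → padded with NULL.
- a (dept_id=5) pairs with 3 row(s) of b.
- a (dept_id=8) has no partner → padded with NULL.

(5, 1); (5, 1); (8, 1); (8, 1); (8, 1); (8, 5); (8, 5); (8, 5); (8, 5); (8, 5); (8, 5); (NULL, 8); (NULL, 8); (NULL, 8); (NULL, NULL)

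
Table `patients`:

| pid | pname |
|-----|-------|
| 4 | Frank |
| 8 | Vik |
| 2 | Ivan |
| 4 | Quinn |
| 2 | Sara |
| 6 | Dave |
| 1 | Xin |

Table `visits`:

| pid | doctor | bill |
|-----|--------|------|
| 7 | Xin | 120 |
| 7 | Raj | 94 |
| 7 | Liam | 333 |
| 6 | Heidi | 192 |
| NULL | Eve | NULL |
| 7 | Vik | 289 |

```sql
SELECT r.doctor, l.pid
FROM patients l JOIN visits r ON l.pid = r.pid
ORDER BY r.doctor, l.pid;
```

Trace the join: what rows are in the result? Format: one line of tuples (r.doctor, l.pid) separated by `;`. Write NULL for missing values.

(Heidi, 6)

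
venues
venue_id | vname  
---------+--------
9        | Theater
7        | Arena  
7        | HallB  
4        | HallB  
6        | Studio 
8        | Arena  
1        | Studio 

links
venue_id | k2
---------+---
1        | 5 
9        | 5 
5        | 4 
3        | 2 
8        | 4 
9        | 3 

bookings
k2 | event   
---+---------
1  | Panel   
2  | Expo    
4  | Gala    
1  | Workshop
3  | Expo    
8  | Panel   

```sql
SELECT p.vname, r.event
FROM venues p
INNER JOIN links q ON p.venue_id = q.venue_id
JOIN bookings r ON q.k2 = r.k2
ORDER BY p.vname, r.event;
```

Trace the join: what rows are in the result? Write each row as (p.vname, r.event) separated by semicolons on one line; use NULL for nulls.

Step 1 — p INNER JOIN q on venue_id → 4 row(s).
Then INNER JOIN `bookings r` on k2: keep only rows whose q.k2 appears in r.

(Arena, Gala); (Theater, Expo)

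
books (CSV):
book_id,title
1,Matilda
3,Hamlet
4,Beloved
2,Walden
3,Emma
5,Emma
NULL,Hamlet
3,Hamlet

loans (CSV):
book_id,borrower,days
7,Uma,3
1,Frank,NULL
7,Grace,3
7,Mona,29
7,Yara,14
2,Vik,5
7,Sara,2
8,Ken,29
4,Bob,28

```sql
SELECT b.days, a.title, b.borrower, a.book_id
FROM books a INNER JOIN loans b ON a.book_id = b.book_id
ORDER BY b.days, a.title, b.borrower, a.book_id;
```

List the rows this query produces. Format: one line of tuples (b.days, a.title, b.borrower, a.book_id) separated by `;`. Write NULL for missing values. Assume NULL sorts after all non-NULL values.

(5, Walden, Vik, 2); (28, Beloved, Bob, 4); (NULL, Matilda, Frank, 1)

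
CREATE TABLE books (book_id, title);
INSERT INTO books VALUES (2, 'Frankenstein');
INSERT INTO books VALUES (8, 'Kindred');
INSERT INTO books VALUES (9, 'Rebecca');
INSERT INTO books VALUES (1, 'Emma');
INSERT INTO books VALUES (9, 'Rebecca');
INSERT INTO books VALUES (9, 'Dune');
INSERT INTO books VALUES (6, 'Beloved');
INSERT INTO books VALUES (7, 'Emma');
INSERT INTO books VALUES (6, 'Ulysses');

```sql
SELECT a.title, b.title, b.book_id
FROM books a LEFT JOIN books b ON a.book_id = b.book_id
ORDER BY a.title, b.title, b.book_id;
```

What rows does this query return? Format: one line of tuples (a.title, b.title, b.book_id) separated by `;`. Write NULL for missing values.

LEFT JOIN keeps every row from `books a`; unmatched rows get NULL for `books b`'s columns.
Matching on a.book_id = b.book_id.
- a (book_id=2) pairs with 1 row(s) of b.
- a (book_id=8) pairs with 1 row(s) of b.
- a (book_id=9) pairs with 3 row(s) of b.
- a (book_id=1) pairs with 1 row(s) of b.
- a (book_id=9) pairs with 3 row(s) of b.
- a (book_id=9) pairs with 3 row(s) of b.
- a (book_id=6) pairs with 2 row(s) of b.
- a (book_id=7) pairs with 1 row(s) of b.
- a (book_id=6) pairs with 2 row(s) of b.

(Beloved, Beloved, 6); (Beloved, Ulysses, 6); (Dune, Dune, 9); (Dune, Rebecca, 9); (Dune, Rebecca, 9); (Emma, Emma, 1); (Emma, Emma, 7); (Frankenstein, Frankenstein, 2); (Kindred, Kindred, 8); (Rebecca, Dune, 9); (Rebecca, Dune, 9); (Rebecca, Rebecca, 9); (Rebecca, Rebecca, 9); (Rebecca, Rebecca, 9); (Rebecca, Rebecca, 9); (Ulysses, Beloved, 6); (Ulysses, Ulysses, 6)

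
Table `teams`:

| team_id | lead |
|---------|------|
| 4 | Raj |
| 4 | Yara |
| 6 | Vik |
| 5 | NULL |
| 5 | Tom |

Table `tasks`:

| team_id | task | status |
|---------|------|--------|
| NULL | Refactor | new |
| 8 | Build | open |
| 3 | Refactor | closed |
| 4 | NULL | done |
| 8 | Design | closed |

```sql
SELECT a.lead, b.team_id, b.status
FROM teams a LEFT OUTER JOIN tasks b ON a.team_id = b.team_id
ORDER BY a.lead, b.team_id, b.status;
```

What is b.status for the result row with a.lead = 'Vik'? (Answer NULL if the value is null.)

LEFT JOIN keeps every row from `teams`; unmatched rows get NULL for `tasks`'s columns.
Matching on a.team_id = b.team_id. A NULL in a compared column never satisfies the condition.
Matched pairs: 2; unmatched a rows kept: 3.

NULL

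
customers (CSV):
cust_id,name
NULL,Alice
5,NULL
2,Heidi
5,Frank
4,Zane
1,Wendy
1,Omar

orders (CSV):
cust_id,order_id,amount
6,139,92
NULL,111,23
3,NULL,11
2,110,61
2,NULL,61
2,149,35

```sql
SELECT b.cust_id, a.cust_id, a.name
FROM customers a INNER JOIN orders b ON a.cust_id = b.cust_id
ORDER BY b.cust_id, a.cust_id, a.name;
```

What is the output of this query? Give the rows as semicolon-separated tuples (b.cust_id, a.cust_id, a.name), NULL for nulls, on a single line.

(2, 2, Heidi); (2, 2, Heidi); (2, 2, Heidi)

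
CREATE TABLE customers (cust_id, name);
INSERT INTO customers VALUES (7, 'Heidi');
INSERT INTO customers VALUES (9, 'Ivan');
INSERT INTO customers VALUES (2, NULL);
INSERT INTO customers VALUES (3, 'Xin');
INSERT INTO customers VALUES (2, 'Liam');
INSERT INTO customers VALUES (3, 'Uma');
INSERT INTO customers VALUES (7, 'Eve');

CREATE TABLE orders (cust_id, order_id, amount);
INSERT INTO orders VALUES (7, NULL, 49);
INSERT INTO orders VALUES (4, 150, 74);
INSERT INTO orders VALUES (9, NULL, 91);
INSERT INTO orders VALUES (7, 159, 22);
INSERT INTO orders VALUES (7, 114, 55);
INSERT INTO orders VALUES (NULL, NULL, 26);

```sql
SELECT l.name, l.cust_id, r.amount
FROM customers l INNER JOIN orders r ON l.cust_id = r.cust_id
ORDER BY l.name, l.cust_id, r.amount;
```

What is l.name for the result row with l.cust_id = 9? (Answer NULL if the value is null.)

Ivan

INNER JOIN keeps only pairs where the ON condition holds.
Matching on l.cust_id = r.cust_id. A NULL in a compared column never satisfies the condition.
Matched pairs: 7.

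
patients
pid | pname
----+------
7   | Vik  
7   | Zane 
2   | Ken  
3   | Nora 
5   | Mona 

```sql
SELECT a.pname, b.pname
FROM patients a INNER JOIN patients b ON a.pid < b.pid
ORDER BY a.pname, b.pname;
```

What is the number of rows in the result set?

9

INNER JOIN keeps only pairs where the ON condition holds.
Matching on a.pid < b.pid.
Matched pairs: 9.
Total: 9 rows.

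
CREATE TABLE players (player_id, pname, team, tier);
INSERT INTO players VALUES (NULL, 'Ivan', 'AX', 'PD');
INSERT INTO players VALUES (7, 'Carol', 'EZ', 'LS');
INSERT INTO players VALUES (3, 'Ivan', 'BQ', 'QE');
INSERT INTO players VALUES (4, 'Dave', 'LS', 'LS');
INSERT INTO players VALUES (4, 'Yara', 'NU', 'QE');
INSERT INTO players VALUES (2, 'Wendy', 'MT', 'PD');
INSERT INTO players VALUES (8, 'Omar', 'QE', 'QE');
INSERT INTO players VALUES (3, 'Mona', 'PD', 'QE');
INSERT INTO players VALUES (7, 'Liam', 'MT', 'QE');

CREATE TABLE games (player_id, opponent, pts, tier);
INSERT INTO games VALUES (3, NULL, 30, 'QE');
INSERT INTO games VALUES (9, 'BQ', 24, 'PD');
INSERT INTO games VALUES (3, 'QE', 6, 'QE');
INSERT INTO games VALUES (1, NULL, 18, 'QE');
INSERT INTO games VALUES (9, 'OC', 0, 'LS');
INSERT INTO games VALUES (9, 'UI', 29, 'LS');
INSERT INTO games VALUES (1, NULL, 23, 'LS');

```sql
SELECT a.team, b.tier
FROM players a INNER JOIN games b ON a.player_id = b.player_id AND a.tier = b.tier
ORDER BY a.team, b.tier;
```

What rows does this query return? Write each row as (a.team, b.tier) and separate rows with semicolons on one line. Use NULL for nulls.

INNER JOIN keeps only pairs where the ON condition holds.
Matching on a.player_id = b.player_id AND a.tier = b.tier. A NULL in a compared column never satisfies the condition.
Matched pairs: 4.

(BQ, QE); (BQ, QE); (PD, QE); (PD, QE)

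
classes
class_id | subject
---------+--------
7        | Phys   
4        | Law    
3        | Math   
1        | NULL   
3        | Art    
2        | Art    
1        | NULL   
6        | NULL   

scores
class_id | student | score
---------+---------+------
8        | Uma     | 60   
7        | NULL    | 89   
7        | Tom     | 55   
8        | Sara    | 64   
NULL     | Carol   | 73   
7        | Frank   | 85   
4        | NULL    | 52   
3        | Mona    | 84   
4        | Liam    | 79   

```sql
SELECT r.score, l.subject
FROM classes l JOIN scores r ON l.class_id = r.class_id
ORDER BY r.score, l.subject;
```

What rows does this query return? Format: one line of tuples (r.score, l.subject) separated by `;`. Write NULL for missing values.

(52, Law); (55, Phys); (79, Law); (84, Art); (84, Math); (85, Phys); (89, Phys)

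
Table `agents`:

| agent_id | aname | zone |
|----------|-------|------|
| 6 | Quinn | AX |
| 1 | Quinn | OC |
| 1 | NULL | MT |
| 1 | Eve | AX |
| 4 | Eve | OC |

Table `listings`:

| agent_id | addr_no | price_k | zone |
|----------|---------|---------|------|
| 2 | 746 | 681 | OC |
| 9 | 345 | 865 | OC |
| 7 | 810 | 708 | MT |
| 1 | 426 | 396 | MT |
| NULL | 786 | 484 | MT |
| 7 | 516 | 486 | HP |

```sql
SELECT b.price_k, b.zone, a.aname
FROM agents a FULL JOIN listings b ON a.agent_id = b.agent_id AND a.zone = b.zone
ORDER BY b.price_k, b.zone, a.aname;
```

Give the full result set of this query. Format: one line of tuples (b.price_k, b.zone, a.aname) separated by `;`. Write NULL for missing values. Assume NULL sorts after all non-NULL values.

(396, MT, NULL); (484, MT, NULL); (486, HP, NULL); (681, OC, NULL); (708, MT, NULL); (865, OC, NULL); (NULL, NULL, Eve); (NULL, NULL, Eve); (NULL, NULL, Quinn); (NULL, NULL, Quinn)

FULL OUTER JOIN keeps every row from both sides; unmatched rows get NULL for the other side's columns.
Matching on a.agent_id = b.agent_id AND a.zone = b.zone. A NULL in a compared column never satisfies the condition.
Matched pairs: 1; unmatched a rows kept: 4; unmatched b rows kept: 5.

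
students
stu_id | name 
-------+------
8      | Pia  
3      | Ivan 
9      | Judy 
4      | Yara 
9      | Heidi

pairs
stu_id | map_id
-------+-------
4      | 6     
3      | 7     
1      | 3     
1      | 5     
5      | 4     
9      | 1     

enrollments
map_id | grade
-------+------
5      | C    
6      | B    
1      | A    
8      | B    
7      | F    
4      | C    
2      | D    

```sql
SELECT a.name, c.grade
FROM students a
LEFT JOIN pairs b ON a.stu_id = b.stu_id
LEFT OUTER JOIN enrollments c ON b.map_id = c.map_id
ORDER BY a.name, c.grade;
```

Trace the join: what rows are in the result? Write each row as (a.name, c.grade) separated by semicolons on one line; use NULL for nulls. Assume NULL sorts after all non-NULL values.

(Heidi, A); (Ivan, F); (Judy, A); (Pia, NULL); (Yara, B)

Step 1 — a LEFT JOIN b on stu_id → 5 row(s).
Then LEFT JOIN `enrollments c` on map_id: each of those 5 rows is kept; rows whose b.map_id has no match in c get NULL for c's columns.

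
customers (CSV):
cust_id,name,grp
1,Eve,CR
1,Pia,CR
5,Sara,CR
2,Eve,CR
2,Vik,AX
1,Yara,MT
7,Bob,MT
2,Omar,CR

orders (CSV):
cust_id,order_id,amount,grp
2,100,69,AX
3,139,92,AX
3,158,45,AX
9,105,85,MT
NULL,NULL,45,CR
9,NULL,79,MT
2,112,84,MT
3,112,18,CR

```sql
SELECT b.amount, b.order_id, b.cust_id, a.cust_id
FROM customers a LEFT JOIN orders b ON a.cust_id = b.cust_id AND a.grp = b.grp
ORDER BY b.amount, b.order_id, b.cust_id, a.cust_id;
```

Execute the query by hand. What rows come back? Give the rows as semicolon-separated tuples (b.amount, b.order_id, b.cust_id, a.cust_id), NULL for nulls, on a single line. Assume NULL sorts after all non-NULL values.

(69, 100, 2, 2); (NULL, NULL, NULL, 1); (NULL, NULL, NULL, 1); (NULL, NULL, NULL, 1); (NULL, NULL, NULL, 2); (NULL, NULL, NULL, 2); (NULL, NULL, NULL, 5); (NULL, NULL, NULL, 7)

LEFT JOIN keeps every row from `customers`; unmatched rows get NULL for `orders`'s columns.
Matching on a.cust_id = b.cust_id AND a.grp = b.grp. A NULL in a compared column never satisfies the condition.
- cust_id=1, grp=CR: no b row matches, row kept with b columns NULL.
- cust_id=1, grp=CR: no b row matches, row kept with b columns NULL.
- cust_id=5, grp=CR: no b row matches, row kept with b columns NULL.
- cust_id=2, grp=CR: no b row matches, row kept with b columns NULL.
- cust_id=2, grp=AX: 1 matching b row(s), so 1 row(s) emitted.
- cust_id=1, grp=MT: no b row matches, row kept with b columns NULL.
- cust_id=7, grp=MT: no b row matches, row kept with b columns NULL.
- cust_id=2, grp=CR: no b row matches, row kept with b columns NULL.
After projecting and ordering:
b.amount | b.order_id | b.cust_id | a.cust_id
69 | 100 | 2 | 2
NULL | NULL | NULL | 1
NULL | NULL | NULL | 1
NULL | NULL | NULL | 1
NULL | NULL | NULL | 2
NULL | NULL | NULL | 2
NULL | NULL | NULL | 5
NULL | NULL | NULL | 7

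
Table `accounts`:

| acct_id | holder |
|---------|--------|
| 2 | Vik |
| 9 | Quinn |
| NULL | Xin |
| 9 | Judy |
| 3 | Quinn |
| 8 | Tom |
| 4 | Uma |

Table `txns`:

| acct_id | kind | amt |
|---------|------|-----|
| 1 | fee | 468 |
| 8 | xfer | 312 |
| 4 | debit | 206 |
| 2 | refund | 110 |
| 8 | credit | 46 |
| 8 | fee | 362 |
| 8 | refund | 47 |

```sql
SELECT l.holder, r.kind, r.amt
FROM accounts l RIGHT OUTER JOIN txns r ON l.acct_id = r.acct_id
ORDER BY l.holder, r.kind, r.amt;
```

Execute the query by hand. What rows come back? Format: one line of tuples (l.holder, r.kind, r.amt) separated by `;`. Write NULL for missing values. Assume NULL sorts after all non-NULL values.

RIGHT JOIN keeps every row from `txns`; unmatched rows get NULL for `accounts`'s columns.
Matching on l.acct_id = r.acct_id. A NULL in a compared column never satisfies the condition.
Matched pairs: 6; unmatched r rows kept: 1.

(Tom, credit, 46); (Tom, fee, 362); (Tom, refund, 47); (Tom, xfer, 312); (Uma, debit, 206); (Vik, refund, 110); (NULL, fee, 468)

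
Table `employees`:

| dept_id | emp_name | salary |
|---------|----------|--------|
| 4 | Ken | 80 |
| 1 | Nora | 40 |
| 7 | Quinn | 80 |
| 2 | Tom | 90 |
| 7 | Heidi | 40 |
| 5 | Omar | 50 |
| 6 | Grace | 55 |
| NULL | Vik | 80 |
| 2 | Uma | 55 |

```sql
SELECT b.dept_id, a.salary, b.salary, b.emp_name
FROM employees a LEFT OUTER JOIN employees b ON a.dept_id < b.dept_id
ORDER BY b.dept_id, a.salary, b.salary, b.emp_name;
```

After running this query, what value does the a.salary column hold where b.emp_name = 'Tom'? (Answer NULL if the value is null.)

40

LEFT JOIN keeps every row from `employees a`; unmatched rows get NULL for `employees b`'s columns.
Matching on a.dept_id < b.dept_id. A NULL in a compared column never satisfies the condition.
Matched pairs: 26; unmatched a rows kept: 3.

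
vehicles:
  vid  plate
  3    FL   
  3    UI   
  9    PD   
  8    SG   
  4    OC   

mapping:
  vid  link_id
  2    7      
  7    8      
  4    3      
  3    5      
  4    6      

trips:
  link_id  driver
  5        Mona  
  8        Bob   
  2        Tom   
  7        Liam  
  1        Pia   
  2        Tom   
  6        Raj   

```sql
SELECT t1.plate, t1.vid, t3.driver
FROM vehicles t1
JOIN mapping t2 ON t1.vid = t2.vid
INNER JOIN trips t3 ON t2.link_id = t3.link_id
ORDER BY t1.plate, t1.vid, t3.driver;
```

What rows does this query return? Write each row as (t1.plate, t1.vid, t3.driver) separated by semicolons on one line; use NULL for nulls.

Joins associate left-to-right: vehicles INNER JOIN mapping on vid gives 4 intermediate row(s).
Then INNER JOIN `trips t3` on link_id: keep only rows whose t2.link_id appears in t3.

(FL, 3, Mona); (OC, 4, Raj); (UI, 3, Mona)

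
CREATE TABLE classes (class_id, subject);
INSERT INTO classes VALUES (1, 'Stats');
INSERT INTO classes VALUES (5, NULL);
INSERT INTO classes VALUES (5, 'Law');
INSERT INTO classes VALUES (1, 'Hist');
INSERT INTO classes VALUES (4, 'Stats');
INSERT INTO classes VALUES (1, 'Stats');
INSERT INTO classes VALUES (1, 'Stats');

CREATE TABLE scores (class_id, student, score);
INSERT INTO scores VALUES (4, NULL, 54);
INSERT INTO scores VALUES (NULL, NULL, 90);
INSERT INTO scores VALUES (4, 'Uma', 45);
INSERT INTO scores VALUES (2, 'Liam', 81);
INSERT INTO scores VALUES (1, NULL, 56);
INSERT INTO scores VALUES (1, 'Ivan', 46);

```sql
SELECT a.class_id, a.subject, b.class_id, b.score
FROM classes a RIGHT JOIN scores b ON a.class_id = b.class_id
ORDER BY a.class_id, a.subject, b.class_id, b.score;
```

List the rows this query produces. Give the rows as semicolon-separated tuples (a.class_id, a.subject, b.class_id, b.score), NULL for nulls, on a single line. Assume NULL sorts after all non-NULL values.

RIGHT JOIN keeps every row from `scores`; unmatched rows get NULL for `classes`'s columns.
Matching on a.class_id = b.class_id. A NULL in a compared column never satisfies the condition.
- a[0] class_id=1 → 2 match(es) in b → 2 row(s).
- a[1] class_id=5 → no match.
- a[2] class_id=5 → no match.
- a[3] class_id=1 → 2 match(es) in b → 2 row(s).
- a[4] class_id=4 → 2 match(es) in b → 2 row(s).
- a[5] class_id=1 → 2 match(es) in b → 2 row(s).
- a[6] class_id=1 → 2 match(es) in b → 2 row(s).
- plus 2 unmatched b row(s), each kept with NULL a columns.

(1, Hist, 1, 46); (1, Hist, 1, 56); (1, Stats, 1, 46); (1, Stats, 1, 46); (1, Stats, 1, 46); (1, Stats, 1, 56); (1, Stats, 1, 56); (1, Stats, 1, 56); (4, Stats, 4, 45); (4, Stats, 4, 54); (NULL, NULL, 2, 81); (NULL, NULL, NULL, 90)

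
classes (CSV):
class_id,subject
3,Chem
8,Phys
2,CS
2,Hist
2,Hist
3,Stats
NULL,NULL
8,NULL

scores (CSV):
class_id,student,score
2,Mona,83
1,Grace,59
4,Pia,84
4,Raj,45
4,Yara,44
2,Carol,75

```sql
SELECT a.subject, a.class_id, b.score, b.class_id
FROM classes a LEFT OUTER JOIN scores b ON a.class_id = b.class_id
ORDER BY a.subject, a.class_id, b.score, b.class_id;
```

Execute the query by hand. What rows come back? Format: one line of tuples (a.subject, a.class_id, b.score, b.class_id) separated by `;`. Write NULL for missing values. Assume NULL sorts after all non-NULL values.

(CS, 2, 75, 2); (CS, 2, 83, 2); (Chem, 3, NULL, NULL); (Hist, 2, 75, 2); (Hist, 2, 75, 2); (Hist, 2, 83, 2); (Hist, 2, 83, 2); (Phys, 8, NULL, NULL); (Stats, 3, NULL, NULL); (NULL, 8, NULL, NULL); (NULL, NULL, NULL, NULL)

LEFT JOIN keeps every row from `classes`; unmatched rows get NULL for `scores`'s columns.
Matching on a.class_id = b.class_id. A NULL in a compared column never satisfies the condition.
Matched pairs: 6; unmatched a rows kept: 5.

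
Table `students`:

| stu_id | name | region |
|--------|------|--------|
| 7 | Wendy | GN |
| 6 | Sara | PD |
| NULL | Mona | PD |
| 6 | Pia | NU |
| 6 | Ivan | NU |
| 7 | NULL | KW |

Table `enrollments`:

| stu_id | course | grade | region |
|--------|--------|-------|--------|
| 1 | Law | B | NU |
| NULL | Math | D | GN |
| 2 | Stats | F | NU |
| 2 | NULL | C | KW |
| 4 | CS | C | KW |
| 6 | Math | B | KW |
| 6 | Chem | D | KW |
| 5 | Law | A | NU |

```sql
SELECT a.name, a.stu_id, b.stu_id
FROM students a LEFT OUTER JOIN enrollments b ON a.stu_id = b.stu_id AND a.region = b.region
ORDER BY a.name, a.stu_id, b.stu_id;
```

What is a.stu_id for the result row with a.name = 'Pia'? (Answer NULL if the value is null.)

6

LEFT JOIN keeps every row from `students`; unmatched rows get NULL for `enrollments`'s columns.
Matching on a.stu_id = b.stu_id AND a.region = b.region. A NULL in a compared column never satisfies the condition.
Matched pairs: 0; unmatched a rows kept: 6.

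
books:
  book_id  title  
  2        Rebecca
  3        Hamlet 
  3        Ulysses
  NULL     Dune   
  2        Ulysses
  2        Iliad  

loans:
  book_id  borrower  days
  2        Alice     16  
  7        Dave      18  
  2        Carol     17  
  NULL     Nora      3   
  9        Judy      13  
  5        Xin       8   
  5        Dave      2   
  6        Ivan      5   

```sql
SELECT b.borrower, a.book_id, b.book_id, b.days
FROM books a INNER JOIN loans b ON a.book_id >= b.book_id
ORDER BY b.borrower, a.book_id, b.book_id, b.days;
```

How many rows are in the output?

10

INNER JOIN keeps only pairs where the ON condition holds.
Matching on a.book_id >= b.book_id. A NULL in a compared column never satisfies the condition.
Matched pairs: 10.
Total: 10 rows.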